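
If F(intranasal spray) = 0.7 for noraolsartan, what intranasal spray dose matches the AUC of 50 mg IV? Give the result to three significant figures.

D_intranasal = 71.4 mg

For equal systemic exposure: F × D_ev = D_iv
D_ev = D_iv / F = 50 / 0.7 = 71.4286 mg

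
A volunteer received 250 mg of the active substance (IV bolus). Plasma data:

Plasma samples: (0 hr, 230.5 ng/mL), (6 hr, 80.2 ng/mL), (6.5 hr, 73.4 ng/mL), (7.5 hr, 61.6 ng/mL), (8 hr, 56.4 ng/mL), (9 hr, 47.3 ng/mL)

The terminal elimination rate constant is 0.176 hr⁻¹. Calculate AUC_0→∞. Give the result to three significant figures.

Trapezoidal AUC_0→9:
  [0→6]: (230.5+80.2)/2 × 6 = 932.1
  [6→6.5]: (80.2+73.4)/2 × 0.5 = 38.4
  [6.5→7.5]: (73.4+61.6)/2 × 1 = 67.5
  [7.5→8]: (61.6+56.4)/2 × 0.5 = 29.5
  [8→9]: (56.4+47.3)/2 × 1 = 51.85
  Sum = 1119.35 ng/mL·hr
Extrapolated tail: C_last / k_e = 47.3 / 0.176 = 268.750
AUC_0→∞ = 1119.35 + 268.750 = 1388.1 ng/mL·hr

AUC = 1390 ng/mL·hr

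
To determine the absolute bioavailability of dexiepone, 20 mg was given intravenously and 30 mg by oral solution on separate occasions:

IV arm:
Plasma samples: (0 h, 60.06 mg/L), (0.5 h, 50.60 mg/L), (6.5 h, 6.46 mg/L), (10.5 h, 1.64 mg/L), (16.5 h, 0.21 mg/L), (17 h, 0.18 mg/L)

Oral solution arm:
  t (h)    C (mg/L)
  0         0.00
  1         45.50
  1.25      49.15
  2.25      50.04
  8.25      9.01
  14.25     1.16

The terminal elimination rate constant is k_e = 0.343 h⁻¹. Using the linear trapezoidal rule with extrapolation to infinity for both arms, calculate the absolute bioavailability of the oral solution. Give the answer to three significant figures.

Trapezoidal AUC_0→17 (IV):
  [0→0.5]: (60.06+50.60)/2 × 0.5 = 27.665
  [0.5→6.5]: (50.60+6.46)/2 × 6 = 171.18
  [6.5→10.5]: (6.46+1.64)/2 × 4 = 16.2
  [10.5→16.5]: (1.64+0.21)/2 × 6 = 5.55
  [16.5→17]: (0.21+0.18)/2 × 0.5 = 0.0975
  Sum = 220.6925 mg/L·h
IV tail: 0.18/0.343 = 0.525; AUC_iv,0→∞ = 220.6925 + 0.525 = 221.2175 mg/L·h
Trapezoidal AUC_0→14.25 (oral solution):
  [0→1]: (0.00+45.50)/2 × 1 = 22.75
  [1→1.25]: (45.50+49.15)/2 × 0.25 = 11.83125
  [1.25→2.25]: (49.15+50.04)/2 × 1 = 49.595
  [2.25→8.25]: (50.04+9.01)/2 × 6 = 177.15
  [8.25→14.25]: (9.01+1.16)/2 × 6 = 30.51
  Sum = 291.83625 mg/L·h
oral solution tail: 1.16/0.343 = 3.382; AUC_ev,0→∞ = 291.83625 + 3.382 = 295.21825 mg/L·h
F = (AUC_ev/D_ev)/(AUC_iv/D_iv) = (295.21825/30)/(221.2175/20) = 9.84061/11.060875 = 0.8897

F = 0.890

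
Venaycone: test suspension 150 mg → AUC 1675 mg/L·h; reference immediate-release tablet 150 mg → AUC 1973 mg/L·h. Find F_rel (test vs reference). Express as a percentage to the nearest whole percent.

F_rel = (AUC_test/D_test) / (AUC_ref/D_ref)
      = (1675/150) / (1973/150)
      = 11.1667 / 13.1533 = 0.8490 = 84.90%

F_rel = 85%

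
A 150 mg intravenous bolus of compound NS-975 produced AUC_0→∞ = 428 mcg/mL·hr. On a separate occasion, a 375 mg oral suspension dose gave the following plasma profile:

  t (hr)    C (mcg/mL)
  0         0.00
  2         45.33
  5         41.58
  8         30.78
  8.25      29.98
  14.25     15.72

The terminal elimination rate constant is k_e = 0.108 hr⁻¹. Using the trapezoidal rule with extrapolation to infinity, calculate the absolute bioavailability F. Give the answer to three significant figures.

Trapezoidal AUC_0→14.25 (oral suspension):
  [0→2]: (0.00+45.33)/2 × 2 = 45.33
  [2→5]: (45.33+41.58)/2 × 3 = 130.365
  [5→8]: (41.58+30.78)/2 × 3 = 108.54
  [8→8.25]: (30.78+29.98)/2 × 0.25 = 7.595
  [8.25→14.25]: (29.98+15.72)/2 × 6 = 137.1
  Sum = 428.93 mcg/mL·hr
Tail: C_last/k_e = 15.72/0.108 = 145.556
AUC_0→∞ (oral suspension) = 428.93 + 145.556 = 574.486 mcg/mL·hr
F = (AUC_ev/D_ev)/(AUC_iv/D_iv) = (574.486/375)/(428/150) = 1.53196/2.85333 = 0.5369

F = 0.537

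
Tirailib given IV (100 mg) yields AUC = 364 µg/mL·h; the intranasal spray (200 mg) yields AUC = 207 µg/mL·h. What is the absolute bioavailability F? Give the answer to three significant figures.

F = 0.284

F = (AUC_ev / D_ev) / (AUC_iv / D_iv)
  = (207/200) / (364/100)
  = 1.035 / 3.64 = 0.2843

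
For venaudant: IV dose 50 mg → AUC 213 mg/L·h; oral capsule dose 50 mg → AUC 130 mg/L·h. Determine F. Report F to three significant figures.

F = (AUC_ev / D_ev) / (AUC_iv / D_iv)
  = (130/50) / (213/50)
  = 2.6 / 4.26 = 0.6103

F = 0.610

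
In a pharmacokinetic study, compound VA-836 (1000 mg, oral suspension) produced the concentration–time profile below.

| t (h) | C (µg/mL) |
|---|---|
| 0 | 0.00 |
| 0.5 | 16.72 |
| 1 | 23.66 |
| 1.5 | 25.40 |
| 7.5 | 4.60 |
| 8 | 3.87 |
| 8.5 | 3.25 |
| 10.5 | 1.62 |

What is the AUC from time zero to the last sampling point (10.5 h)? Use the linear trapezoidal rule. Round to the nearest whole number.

Trapezoidal AUC_0→10.5:
  [0→0.5]: (0.00+16.72)/2 × 0.5 = 4.18
  [0.5→1]: (16.72+23.66)/2 × 0.5 = 10.095
  [1→1.5]: (23.66+25.40)/2 × 0.5 = 12.265
  [1.5→7.5]: (25.40+4.60)/2 × 6 = 90.0
  [7.5→8]: (4.60+3.87)/2 × 0.5 = 2.1175
  [8→8.5]: (3.87+3.25)/2 × 0.5 = 1.78
  [8.5→10.5]: (3.25+1.62)/2 × 2 = 4.87
  Sum = 125.3075 µg/mL·h

AUC = 125 µg/mL·h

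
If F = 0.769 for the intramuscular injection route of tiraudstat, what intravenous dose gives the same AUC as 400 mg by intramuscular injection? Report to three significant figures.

Systemic exposure from an extravascular dose = F × D_ev, so the equivalent IV dose is F × D_ev.
D_iv = F × D_ev = 0.769 × 400 = 307.6 mg

D_iv = 308 mg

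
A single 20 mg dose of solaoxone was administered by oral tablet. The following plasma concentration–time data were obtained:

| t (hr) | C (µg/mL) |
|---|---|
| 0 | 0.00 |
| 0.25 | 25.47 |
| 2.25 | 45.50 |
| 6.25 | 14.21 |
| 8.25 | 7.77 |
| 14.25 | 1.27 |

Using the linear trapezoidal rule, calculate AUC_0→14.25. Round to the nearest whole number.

Trapezoidal AUC_0→14.25:
  [0→0.25]: (0.00+25.47)/2 × 0.25 = 3.18375
  [0.25→2.25]: (25.47+45.50)/2 × 2 = 70.97
  [2.25→6.25]: (45.50+14.21)/2 × 4 = 119.42
  [6.25→8.25]: (14.21+7.77)/2 × 2 = 21.98
  [8.25→14.25]: (7.77+1.27)/2 × 6 = 27.12
  Sum = 242.67375 µg/mL·hr

AUC = 243 µg/mL·hr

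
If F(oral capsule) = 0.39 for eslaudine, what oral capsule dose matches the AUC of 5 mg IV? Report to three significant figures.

For equal systemic exposure: F × D_ev = D_iv
D_ev = D_iv / F = 5 / 0.39 = 12.8205 mg

D_oral = 12.8 mg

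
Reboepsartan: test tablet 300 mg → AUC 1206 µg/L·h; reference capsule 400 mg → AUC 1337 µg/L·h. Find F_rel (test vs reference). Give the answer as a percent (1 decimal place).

F_rel = 120.3%

F_rel = (AUC_test/D_test) / (AUC_ref/D_ref)
      = (1206/300) / (1337/400)
      = 4.02 / 3.3425 = 1.2027 = 120.27%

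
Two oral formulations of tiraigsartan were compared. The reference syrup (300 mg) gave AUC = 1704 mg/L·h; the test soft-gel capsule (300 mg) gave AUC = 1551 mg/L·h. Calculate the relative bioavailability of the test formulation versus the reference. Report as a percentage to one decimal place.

F_rel = 91.0%

F_rel = (AUC_test/D_test) / (AUC_ref/D_ref)
      = (1551/300) / (1704/300)
      = 5.17 / 5.68 = 0.9102 = 91.02%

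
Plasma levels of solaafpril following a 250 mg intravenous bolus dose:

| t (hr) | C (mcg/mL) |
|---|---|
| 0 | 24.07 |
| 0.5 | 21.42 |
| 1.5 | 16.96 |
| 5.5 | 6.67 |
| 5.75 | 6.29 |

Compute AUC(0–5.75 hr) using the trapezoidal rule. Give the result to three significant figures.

Trapezoidal AUC_0→5.75:
  [0→0.5]: (24.07+21.42)/2 × 0.5 = 11.3725
  [0.5→1.5]: (21.42+16.96)/2 × 1 = 19.19
  [1.5→5.5]: (16.96+6.67)/2 × 4 = 47.26
  [5.5→5.75]: (6.67+6.29)/2 × 0.25 = 1.62
  Sum = 79.4425 mcg/mL·hr

AUC = 79.4 mcg/mL·hr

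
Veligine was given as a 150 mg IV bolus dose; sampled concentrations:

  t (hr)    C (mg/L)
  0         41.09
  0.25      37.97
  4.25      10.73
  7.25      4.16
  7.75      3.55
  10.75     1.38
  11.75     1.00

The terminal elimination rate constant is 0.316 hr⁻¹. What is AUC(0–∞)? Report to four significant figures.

AUC = 143.3 mg/L·hr

Trapezoidal AUC_0→11.75:
  [0→0.25]: (41.09+37.97)/2 × 0.25 = 9.8825
  [0.25→4.25]: (37.97+10.73)/2 × 4 = 97.4
  [4.25→7.25]: (10.73+4.16)/2 × 3 = 22.335
  [7.25→7.75]: (4.16+3.55)/2 × 0.5 = 1.9275
  [7.75→10.75]: (3.55+1.38)/2 × 3 = 7.395
  [10.75→11.75]: (1.38+1.00)/2 × 1 = 1.19
  Sum = 140.13 mg/L·hr
Extrapolated tail: C_last / k_e = 1.00 / 0.316 = 3.165
AUC_0→∞ = 140.13 + 3.165 = 143.295 mg/L·hr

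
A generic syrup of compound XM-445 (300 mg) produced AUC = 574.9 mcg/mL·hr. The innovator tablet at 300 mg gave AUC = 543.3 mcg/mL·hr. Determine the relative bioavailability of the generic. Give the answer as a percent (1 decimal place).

F_rel = (AUC_test/D_test) / (AUC_ref/D_ref)
      = (574.9/300) / (543.3/300)
      = 1.91633 / 1.811 = 1.0582 = 105.82%

F_rel = 105.8%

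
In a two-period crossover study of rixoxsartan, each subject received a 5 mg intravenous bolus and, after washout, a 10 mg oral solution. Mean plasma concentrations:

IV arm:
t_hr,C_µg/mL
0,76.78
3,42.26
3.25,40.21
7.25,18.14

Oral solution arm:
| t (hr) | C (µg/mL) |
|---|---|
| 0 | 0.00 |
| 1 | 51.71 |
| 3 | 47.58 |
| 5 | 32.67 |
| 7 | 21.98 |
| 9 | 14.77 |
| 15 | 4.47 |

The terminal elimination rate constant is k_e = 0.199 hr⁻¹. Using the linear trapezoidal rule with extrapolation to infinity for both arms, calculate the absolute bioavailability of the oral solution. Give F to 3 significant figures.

F = 0.475

Trapezoidal AUC_0→7.25 (IV):
  [0→3]: (76.78+42.26)/2 × 3 = 178.56
  [3→3.25]: (42.26+40.21)/2 × 0.25 = 10.30875
  [3.25→7.25]: (40.21+18.14)/2 × 4 = 116.7
  Sum = 305.56875 µg/mL·hr
IV tail: 18.14/0.199 = 91.156; AUC_iv,0→∞ = 305.56875 + 91.156 = 396.72475 µg/mL·hr
Trapezoidal AUC_0→15 (oral solution):
  [0→1]: (0.00+51.71)/2 × 1 = 25.855
  [1→3]: (51.71+47.58)/2 × 2 = 99.29
  [3→5]: (47.58+32.67)/2 × 2 = 80.25
  [5→7]: (32.67+21.98)/2 × 2 = 54.65
  [7→9]: (21.98+14.77)/2 × 2 = 36.75
  [9→15]: (14.77+4.47)/2 × 6 = 57.72
  Sum = 354.515 µg/mL·hr
oral solution tail: 4.47/0.199 = 22.462; AUC_ev,0→∞ = 354.515 + 22.462 = 376.977 µg/mL·hr
F = (AUC_ev/D_ev)/(AUC_iv/D_iv) = (376.977/10)/(396.72475/5) = 37.6977/79.34495 = 0.4751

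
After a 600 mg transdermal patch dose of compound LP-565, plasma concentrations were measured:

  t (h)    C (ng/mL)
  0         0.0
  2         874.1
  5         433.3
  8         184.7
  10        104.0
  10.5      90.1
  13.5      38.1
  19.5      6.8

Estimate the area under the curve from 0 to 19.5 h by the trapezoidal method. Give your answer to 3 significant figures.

AUC = 4430 ng/mL·h

Trapezoidal AUC_0→19.5:
  [0→2]: (0.0+874.1)/2 × 2 = 874.1
  [2→5]: (874.1+433.3)/2 × 3 = 1961.1
  [5→8]: (433.3+184.7)/2 × 3 = 927.0
  [8→10]: (184.7+104.0)/2 × 2 = 288.7
  [10→10.5]: (104.0+90.1)/2 × 0.5 = 48.525
  [10.5→13.5]: (90.1+38.1)/2 × 3 = 192.3
  [13.5→19.5]: (38.1+6.8)/2 × 6 = 134.7
  Sum = 4426.425 ng/mL·h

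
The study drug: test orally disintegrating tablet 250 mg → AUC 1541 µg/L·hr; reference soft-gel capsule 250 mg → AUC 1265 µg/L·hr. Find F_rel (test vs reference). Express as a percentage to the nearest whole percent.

F_rel = (AUC_test/D_test) / (AUC_ref/D_ref)
      = (1541/250) / (1265/250)
      = 6.164 / 5.06 = 1.2182 = 121.82%

F_rel = 122%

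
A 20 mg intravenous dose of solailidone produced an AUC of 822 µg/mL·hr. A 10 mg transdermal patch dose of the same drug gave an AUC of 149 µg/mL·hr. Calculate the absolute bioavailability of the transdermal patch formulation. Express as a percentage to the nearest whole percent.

F = (AUC_ev / D_ev) / (AUC_iv / D_iv)
  = (149/10) / (822/20)
  = 14.9 / 41.1 = 0.3625
  = 36.25%

F = 36%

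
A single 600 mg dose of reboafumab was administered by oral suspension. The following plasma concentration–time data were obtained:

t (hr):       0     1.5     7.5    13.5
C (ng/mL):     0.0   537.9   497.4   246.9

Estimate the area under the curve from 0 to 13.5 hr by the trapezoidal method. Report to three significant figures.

AUC = 5740 ng/mL·hr

Trapezoidal AUC_0→13.5:
  [0→1.5]: (0.0+537.9)/2 × 1.5 = 403.425
  [1.5→7.5]: (537.9+497.4)/2 × 6 = 3105.9
  [7.5→13.5]: (497.4+246.9)/2 × 6 = 2232.9
  Sum = 5742.225 ng/mL·hr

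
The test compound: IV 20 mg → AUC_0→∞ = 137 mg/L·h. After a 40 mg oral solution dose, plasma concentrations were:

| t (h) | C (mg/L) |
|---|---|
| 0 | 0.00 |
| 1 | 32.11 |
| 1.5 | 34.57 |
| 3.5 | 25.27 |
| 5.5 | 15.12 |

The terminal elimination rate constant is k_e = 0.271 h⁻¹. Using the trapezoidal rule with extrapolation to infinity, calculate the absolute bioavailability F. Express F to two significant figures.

Trapezoidal AUC_0→5.5 (oral solution):
  [0→1]: (0.00+32.11)/2 × 1 = 16.055
  [1→1.5]: (32.11+34.57)/2 × 0.5 = 16.67
  [1.5→3.5]: (34.57+25.27)/2 × 2 = 59.84
  [3.5→5.5]: (25.27+15.12)/2 × 2 = 40.39
  Sum = 132.955 mg/L·h
Tail: C_last/k_e = 15.12/0.271 = 55.793
AUC_0→∞ (oral solution) = 132.955 + 55.793 = 188.748 mg/L·h
F = (AUC_ev/D_ev)/(AUC_iv/D_iv) = (188.748/40)/(137/20) = 4.7187/6.85 = 0.6889

F = 0.69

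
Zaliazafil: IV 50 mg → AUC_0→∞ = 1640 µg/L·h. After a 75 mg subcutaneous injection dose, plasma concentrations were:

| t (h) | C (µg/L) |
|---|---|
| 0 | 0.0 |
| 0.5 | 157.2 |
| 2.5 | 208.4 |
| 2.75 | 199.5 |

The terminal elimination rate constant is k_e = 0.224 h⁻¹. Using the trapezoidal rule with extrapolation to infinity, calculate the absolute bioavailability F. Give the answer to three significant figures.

F = 0.547

Trapezoidal AUC_0→2.75 (subcutaneous injection):
  [0→0.5]: (0.0+157.2)/2 × 0.5 = 39.3
  [0.5→2.5]: (157.2+208.4)/2 × 2 = 365.6
  [2.5→2.75]: (208.4+199.5)/2 × 0.25 = 50.9875
  Sum = 455.8875 µg/L·h
Tail: C_last/k_e = 199.5/0.224 = 890.625
AUC_0→∞ (subcutaneous injection) = 455.8875 + 890.625 = 1346.5125 µg/L·h
F = (AUC_ev/D_ev)/(AUC_iv/D_iv) = (1346.5125/75)/(1640/50) = 17.9535/32.8 = 0.5474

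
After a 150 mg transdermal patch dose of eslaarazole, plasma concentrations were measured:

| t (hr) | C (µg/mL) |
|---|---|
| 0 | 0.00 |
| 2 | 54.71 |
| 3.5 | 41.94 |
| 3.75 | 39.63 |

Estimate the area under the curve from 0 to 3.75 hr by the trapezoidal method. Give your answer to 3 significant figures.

AUC = 137 µg/mL·hr

Trapezoidal AUC_0→3.75:
  [0→2]: (0.00+54.71)/2 × 2 = 54.71
  [2→3.5]: (54.71+41.94)/2 × 1.5 = 72.4875
  [3.5→3.75]: (41.94+39.63)/2 × 0.25 = 10.19625
  Sum = 137.39375 µg/mL·hr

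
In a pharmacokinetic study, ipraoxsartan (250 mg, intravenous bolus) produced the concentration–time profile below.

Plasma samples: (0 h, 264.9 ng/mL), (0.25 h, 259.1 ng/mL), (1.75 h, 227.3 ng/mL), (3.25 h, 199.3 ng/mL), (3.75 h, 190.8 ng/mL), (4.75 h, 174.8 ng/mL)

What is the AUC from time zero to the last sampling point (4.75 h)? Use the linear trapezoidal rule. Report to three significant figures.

AUC = 1030 ng/mL·h

Trapezoidal AUC_0→4.75:
  [0→0.25]: (264.9+259.1)/2 × 0.25 = 65.5
  [0.25→1.75]: (259.1+227.3)/2 × 1.5 = 364.8
  [1.75→3.25]: (227.3+199.3)/2 × 1.5 = 319.95
  [3.25→3.75]: (199.3+190.8)/2 × 0.5 = 97.525
  [3.75→4.75]: (190.8+174.8)/2 × 1 = 182.8
  Sum = 1030.575 ng/mL·h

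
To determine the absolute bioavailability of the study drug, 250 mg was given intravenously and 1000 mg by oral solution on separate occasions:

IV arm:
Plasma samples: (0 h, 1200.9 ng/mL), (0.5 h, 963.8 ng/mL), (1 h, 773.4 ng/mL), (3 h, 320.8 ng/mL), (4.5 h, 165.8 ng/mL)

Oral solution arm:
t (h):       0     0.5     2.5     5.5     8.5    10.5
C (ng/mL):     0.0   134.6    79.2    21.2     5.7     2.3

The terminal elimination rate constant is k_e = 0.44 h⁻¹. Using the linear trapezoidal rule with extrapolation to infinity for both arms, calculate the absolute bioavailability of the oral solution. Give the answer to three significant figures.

F = 0.0402

Trapezoidal AUC_0→4.5 (IV):
  [0→0.5]: (1200.9+963.8)/2 × 0.5 = 541.175
  [0.5→1]: (963.8+773.4)/2 × 0.5 = 434.3
  [1→3]: (773.4+320.8)/2 × 2 = 1094.2
  [3→4.5]: (320.8+165.8)/2 × 1.5 = 364.95
  Sum = 2434.625 ng/mL·h
IV tail: 165.8/0.44 = 376.818; AUC_iv,0→∞ = 2434.625 + 376.818 = 2811.443 ng/mL·h
Trapezoidal AUC_0→10.5 (oral solution):
  [0→0.5]: (0.0+134.6)/2 × 0.5 = 33.65
  [0.5→2.5]: (134.6+79.2)/2 × 2 = 213.8
  [2.5→5.5]: (79.2+21.2)/2 × 3 = 150.6
  [5.5→8.5]: (21.2+5.7)/2 × 3 = 40.35
  [8.5→10.5]: (5.7+2.3)/2 × 2 = 8.0
  Sum = 446.4 ng/mL·h
oral solution tail: 2.3/0.44 = 5.227; AUC_ev,0→∞ = 446.4 + 5.227 = 451.627 ng/mL·h
F = (AUC_ev/D_ev)/(AUC_iv/D_iv) = (451.627/1000)/(2811.443/250) = 0.451627/11.245772 = 0.0402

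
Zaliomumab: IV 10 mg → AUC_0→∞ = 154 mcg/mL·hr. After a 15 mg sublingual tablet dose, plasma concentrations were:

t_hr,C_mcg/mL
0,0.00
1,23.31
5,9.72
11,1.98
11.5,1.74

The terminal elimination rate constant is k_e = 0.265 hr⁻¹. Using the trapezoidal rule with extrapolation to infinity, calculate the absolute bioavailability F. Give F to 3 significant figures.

Trapezoidal AUC_0→11.5 (sublingual tablet):
  [0→1]: (0.00+23.31)/2 × 1 = 11.655
  [1→5]: (23.31+9.72)/2 × 4 = 66.06
  [5→11]: (9.72+1.98)/2 × 6 = 35.1
  [11→11.5]: (1.98+1.74)/2 × 0.5 = 0.93
  Sum = 113.745 mcg/mL·hr
Tail: C_last/k_e = 1.74/0.265 = 6.566
AUC_0→∞ (sublingual tablet) = 113.745 + 6.566 = 120.311 mcg/mL·hr
F = (AUC_ev/D_ev)/(AUC_iv/D_iv) = (120.311/15)/(154/10) = 8.02073/15.4 = 0.5208

F = 0.521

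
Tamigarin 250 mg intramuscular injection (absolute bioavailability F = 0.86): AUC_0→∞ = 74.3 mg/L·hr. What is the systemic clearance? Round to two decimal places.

CL = 2.89 L/hr

CL = F × Dose / AUC_0→∞
   = 0.86 × 250 / 74.3 = 2.89367 L/hr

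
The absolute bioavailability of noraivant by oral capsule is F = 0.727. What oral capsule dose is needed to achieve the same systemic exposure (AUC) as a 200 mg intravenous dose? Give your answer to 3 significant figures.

D_oral = 275 mg

For equal systemic exposure: F × D_ev = D_iv
D_ev = D_iv / F = 200 / 0.727 = 275.103 mg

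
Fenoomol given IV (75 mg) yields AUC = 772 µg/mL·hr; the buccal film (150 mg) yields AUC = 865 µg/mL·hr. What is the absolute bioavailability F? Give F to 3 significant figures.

F = 0.560

F = (AUC_ev / D_ev) / (AUC_iv / D_iv)
  = (865/150) / (772/75)
  = 5.76667 / 10.2933 = 0.5602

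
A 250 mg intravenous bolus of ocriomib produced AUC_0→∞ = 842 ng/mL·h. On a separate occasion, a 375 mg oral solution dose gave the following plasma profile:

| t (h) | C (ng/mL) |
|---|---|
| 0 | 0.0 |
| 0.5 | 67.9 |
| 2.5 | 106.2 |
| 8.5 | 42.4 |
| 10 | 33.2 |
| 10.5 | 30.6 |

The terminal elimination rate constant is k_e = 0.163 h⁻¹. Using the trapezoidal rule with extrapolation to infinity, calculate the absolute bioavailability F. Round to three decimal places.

Trapezoidal AUC_0→10.5 (oral solution):
  [0→0.5]: (0.0+67.9)/2 × 0.5 = 16.975
  [0.5→2.5]: (67.9+106.2)/2 × 2 = 174.1
  [2.5→8.5]: (106.2+42.4)/2 × 6 = 445.8
  [8.5→10]: (42.4+33.2)/2 × 1.5 = 56.7
  [10→10.5]: (33.2+30.6)/2 × 0.5 = 15.95
  Sum = 709.525 ng/mL·h
Tail: C_last/k_e = 30.6/0.163 = 187.730
AUC_0→∞ (oral solution) = 709.525 + 187.730 = 897.255 ng/mL·h
F = (AUC_ev/D_ev)/(AUC_iv/D_iv) = (897.255/375)/(842/250) = 2.39268/3.368 = 0.7104

F = 0.710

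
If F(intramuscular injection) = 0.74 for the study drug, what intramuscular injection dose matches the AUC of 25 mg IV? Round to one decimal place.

For equal systemic exposure: F × D_ev = D_iv
D_ev = D_iv / F = 25 / 0.74 = 33.7838 mg

D_intramuscular = 33.8 mg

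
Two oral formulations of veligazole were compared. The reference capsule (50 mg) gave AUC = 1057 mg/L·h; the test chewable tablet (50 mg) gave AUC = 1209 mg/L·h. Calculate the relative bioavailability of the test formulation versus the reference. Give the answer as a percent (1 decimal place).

F_rel = (AUC_test/D_test) / (AUC_ref/D_ref)
      = (1209/50) / (1057/50)
      = 24.18 / 21.14 = 1.1438 = 114.38%

F_rel = 114.4%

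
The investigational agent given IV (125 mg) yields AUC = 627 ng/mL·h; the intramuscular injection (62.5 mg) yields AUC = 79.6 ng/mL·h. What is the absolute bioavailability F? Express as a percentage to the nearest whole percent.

F = 25%

F = (AUC_ev / D_ev) / (AUC_iv / D_iv)
  = (79.6/62.5) / (627/125)
  = 1.2736 / 5.016 = 0.2539
  = 25.39%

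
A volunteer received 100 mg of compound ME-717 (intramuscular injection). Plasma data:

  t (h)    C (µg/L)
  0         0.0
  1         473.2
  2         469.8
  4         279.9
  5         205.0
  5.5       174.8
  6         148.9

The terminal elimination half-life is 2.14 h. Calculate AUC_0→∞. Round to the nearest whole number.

AUC = 2336 µg/L·h

Trapezoidal AUC_0→6:
  [0→1]: (0.0+473.2)/2 × 1 = 236.6
  [1→2]: (473.2+469.8)/2 × 1 = 471.5
  [2→4]: (469.8+279.9)/2 × 2 = 749.7
  [4→5]: (279.9+205.0)/2 × 1 = 242.45
  [5→5.5]: (205.0+174.8)/2 × 0.5 = 94.95
  [5.5→6]: (174.8+148.9)/2 × 0.5 = 80.925
  Sum = 1876.125 µg/L·h
k_e = ln2 / t½ = 0.693147 / 2.14 = 0.3239 h^-1
Extrapolated tail: C_last / k_e = 148.9 / 0.3239 = 459.710
AUC_0→∞ = 1876.125 + 459.710 = 2335.835 µg/L·h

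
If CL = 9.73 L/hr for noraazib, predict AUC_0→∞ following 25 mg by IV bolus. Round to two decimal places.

AUC = 2.57 mg/L·hr

AUC_0→∞ = Dose_iv / CL
        = 25 / 9.73 = 2.56937 mg/L·hr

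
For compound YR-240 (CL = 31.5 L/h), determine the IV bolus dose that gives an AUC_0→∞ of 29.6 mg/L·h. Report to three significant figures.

Dose_iv = CL × AUC_0→∞
     = 31.5 × 29.6 = 932.4 mg

Dose = 932 mg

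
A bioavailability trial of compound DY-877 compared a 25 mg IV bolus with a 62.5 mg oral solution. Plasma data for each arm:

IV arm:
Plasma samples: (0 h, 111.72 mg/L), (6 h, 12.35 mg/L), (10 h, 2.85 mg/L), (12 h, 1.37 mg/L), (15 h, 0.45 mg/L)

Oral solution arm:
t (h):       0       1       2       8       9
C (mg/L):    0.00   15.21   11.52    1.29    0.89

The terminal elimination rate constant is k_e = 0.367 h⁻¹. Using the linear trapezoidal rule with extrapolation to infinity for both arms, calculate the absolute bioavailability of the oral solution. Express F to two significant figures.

F = 0.061

Trapezoidal AUC_0→15 (IV):
  [0→6]: (111.72+12.35)/2 × 6 = 372.21
  [6→10]: (12.35+2.85)/2 × 4 = 30.4
  [10→12]: (2.85+1.37)/2 × 2 = 4.22
  [12→15]: (1.37+0.45)/2 × 3 = 2.73
  Sum = 409.56 mg/L·h
IV tail: 0.45/0.367 = 1.226; AUC_iv,0→∞ = 409.56 + 1.226 = 410.786 mg/L·h
Trapezoidal AUC_0→9 (oral solution):
  [0→1]: (0.00+15.21)/2 × 1 = 7.605
  [1→2]: (15.21+11.52)/2 × 1 = 13.365
  [2→8]: (11.52+1.29)/2 × 6 = 38.43
  [8→9]: (1.29+0.89)/2 × 1 = 1.09
  Sum = 60.49 mg/L·h
oral solution tail: 0.89/0.367 = 2.425; AUC_ev,0→∞ = 60.49 + 2.425 = 62.915 mg/L·h
F = (AUC_ev/D_ev)/(AUC_iv/D_iv) = (62.915/62.5)/(410.786/25) = 1.00664/16.43144 = 0.0613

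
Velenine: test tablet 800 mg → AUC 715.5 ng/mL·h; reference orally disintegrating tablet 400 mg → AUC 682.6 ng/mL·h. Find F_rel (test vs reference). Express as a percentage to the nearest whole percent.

F_rel = (AUC_test/D_test) / (AUC_ref/D_ref)
      = (715.5/800) / (682.6/400)
      = 0.894375 / 1.7065 = 0.5241 = 52.41%

F_rel = 52%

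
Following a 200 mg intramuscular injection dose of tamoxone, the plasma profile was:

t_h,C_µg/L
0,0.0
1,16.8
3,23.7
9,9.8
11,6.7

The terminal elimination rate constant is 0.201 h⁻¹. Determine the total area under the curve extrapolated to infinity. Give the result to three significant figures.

AUC = 199 µg/L·h

Trapezoidal AUC_0→11:
  [0→1]: (0.0+16.8)/2 × 1 = 8.4
  [1→3]: (16.8+23.7)/2 × 2 = 40.5
  [3→9]: (23.7+9.8)/2 × 6 = 100.5
  [9→11]: (9.8+6.7)/2 × 2 = 16.5
  Sum = 165.9 µg/L·h
Extrapolated tail: C_last / k_e = 6.7 / 0.201 = 33.333
AUC_0→∞ = 165.9 + 33.333 = 199.233 µg/L·h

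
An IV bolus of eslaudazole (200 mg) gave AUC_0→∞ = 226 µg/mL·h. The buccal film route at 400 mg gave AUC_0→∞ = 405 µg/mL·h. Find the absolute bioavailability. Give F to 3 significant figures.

F = (AUC_ev / D_ev) / (AUC_iv / D_iv)
  = (405/400) / (226/200)
  = 1.0125 / 1.13 = 0.8960

F = 0.896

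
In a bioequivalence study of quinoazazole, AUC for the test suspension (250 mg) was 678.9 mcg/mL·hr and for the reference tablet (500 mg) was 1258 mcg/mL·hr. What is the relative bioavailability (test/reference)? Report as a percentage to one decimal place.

F_rel = 107.9%

F_rel = (AUC_test/D_test) / (AUC_ref/D_ref)
      = (678.9/250) / (1258/500)
      = 2.7156 / 2.516 = 1.0793 = 107.93%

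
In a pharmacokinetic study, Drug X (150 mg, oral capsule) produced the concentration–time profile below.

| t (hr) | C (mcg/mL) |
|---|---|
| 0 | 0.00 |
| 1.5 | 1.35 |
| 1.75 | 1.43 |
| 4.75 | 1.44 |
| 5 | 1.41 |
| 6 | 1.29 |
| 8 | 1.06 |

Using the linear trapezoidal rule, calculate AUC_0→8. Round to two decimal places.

AUC = 9.72 mcg/mL·hr

Trapezoidal AUC_0→8:
  [0→1.5]: (0.00+1.35)/2 × 1.5 = 1.0125
  [1.5→1.75]: (1.35+1.43)/2 × 0.25 = 0.3475
  [1.75→4.75]: (1.43+1.44)/2 × 3 = 4.305
  [4.75→5]: (1.44+1.41)/2 × 0.25 = 0.35625
  [5→6]: (1.41+1.29)/2 × 1 = 1.35
  [6→8]: (1.29+1.06)/2 × 2 = 2.35
  Sum = 9.72125 mcg/mL·hr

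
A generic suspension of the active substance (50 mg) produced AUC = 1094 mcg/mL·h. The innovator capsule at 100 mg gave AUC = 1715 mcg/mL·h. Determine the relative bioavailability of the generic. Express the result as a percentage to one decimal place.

F_rel = 127.6%

F_rel = (AUC_test/D_test) / (AUC_ref/D_ref)
      = (1094/50) / (1715/100)
      = 21.88 / 17.15 = 1.2758 = 127.58%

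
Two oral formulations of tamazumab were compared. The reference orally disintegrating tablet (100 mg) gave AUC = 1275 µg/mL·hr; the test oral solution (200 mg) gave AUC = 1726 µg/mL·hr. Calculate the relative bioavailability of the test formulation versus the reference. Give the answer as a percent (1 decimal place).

F_rel = (AUC_test/D_test) / (AUC_ref/D_ref)
      = (1726/200) / (1275/100)
      = 8.63 / 12.75 = 0.6769 = 67.69%

F_rel = 67.7%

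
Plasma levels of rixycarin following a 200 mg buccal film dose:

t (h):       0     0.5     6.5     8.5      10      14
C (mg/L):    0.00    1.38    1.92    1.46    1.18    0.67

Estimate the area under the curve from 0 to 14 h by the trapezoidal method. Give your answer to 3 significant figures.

AUC = 19.3 mg/L·h

Trapezoidal AUC_0→14:
  [0→0.5]: (0.00+1.38)/2 × 0.5 = 0.345
  [0.5→6.5]: (1.38+1.92)/2 × 6 = 9.9
  [6.5→8.5]: (1.92+1.46)/2 × 2 = 3.38
  [8.5→10]: (1.46+1.18)/2 × 1.5 = 1.98
  [10→14]: (1.18+0.67)/2 × 4 = 3.7
  Sum = 19.305 mg/L·h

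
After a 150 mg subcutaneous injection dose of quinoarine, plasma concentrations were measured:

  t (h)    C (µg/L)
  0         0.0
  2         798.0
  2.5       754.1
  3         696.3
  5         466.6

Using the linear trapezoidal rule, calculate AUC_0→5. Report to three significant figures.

AUC = 2710 µg/L·h

Trapezoidal AUC_0→5:
  [0→2]: (0.0+798.0)/2 × 2 = 798.0
  [2→2.5]: (798.0+754.1)/2 × 0.5 = 388.025
  [2.5→3]: (754.1+696.3)/2 × 0.5 = 362.6
  [3→5]: (696.3+466.6)/2 × 2 = 1162.9
  Sum = 2711.525 µg/L·h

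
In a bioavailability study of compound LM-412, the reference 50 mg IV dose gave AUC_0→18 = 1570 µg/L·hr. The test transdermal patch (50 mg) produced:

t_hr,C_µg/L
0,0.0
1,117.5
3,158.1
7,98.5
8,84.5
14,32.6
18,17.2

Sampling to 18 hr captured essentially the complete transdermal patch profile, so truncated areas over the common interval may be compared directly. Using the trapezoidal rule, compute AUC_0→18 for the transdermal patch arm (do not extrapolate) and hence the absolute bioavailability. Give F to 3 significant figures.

Trapezoidal AUC_0→18 (transdermal patch):
  [0→1]: (0.0+117.5)/2 × 1 = 58.75
  [1→3]: (117.5+158.1)/2 × 2 = 275.6
  [3→7]: (158.1+98.5)/2 × 4 = 513.2
  [7→8]: (98.5+84.5)/2 × 1 = 91.5
  [8→14]: (84.5+32.6)/2 × 6 = 351.3
  [14→18]: (32.6+17.2)/2 × 4 = 99.6
  Sum = 1389.95 µg/L·hr
F = (AUC_ev/D_ev)/(AUC_iv/D_iv) = (1389.95/50)/(1570/50) = 27.799/31.4 = 0.8853

F = 0.885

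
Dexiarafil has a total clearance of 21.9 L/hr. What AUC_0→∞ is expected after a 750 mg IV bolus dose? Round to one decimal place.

AUC = 34.2 mg/L·hr

AUC_0→∞ = Dose_iv / CL
        = 750 / 21.9 = 34.2466 mg/L·hr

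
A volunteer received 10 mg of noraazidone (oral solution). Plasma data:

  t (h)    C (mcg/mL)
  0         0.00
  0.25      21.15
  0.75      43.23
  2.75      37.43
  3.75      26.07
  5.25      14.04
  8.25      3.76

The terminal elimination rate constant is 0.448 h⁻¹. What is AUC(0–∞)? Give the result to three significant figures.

Trapezoidal AUC_0→8.25:
  [0→0.25]: (0.00+21.15)/2 × 0.25 = 2.64375
  [0.25→0.75]: (21.15+43.23)/2 × 0.5 = 16.095
  [0.75→2.75]: (43.23+37.43)/2 × 2 = 80.66
  [2.75→3.75]: (37.43+26.07)/2 × 1 = 31.75
  [3.75→5.25]: (26.07+14.04)/2 × 1.5 = 30.0825
  [5.25→8.25]: (14.04+3.76)/2 × 3 = 26.7
  Sum = 187.93125 mcg/mL·h
Extrapolated tail: C_last / k_e = 3.76 / 0.448 = 8.393
AUC_0→∞ = 187.93125 + 8.393 = 196.32425 mcg/mL·h

AUC = 196 mcg/mL·h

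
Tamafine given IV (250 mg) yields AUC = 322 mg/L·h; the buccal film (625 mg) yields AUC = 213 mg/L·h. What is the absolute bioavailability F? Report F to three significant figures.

F = (AUC_ev / D_ev) / (AUC_iv / D_iv)
  = (213/625) / (322/250)
  = 0.3408 / 1.288 = 0.2646

F = 0.265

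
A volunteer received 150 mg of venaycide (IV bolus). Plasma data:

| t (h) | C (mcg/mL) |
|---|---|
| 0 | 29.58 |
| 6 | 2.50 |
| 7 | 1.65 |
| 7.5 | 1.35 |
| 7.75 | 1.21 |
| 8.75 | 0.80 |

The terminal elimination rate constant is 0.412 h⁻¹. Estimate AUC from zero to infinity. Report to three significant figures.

AUC = 102 mcg/mL·h

Trapezoidal AUC_0→8.75:
  [0→6]: (29.58+2.50)/2 × 6 = 96.24
  [6→7]: (2.50+1.65)/2 × 1 = 2.075
  [7→7.5]: (1.65+1.35)/2 × 0.5 = 0.75
  [7.5→7.75]: (1.35+1.21)/2 × 0.25 = 0.32
  [7.75→8.75]: (1.21+0.80)/2 × 1 = 1.005
  Sum = 100.39 mcg/mL·h
Extrapolated tail: C_last / k_e = 0.80 / 0.412 = 1.942
AUC_0→∞ = 100.39 + 1.942 = 102.332 mcg/mL·h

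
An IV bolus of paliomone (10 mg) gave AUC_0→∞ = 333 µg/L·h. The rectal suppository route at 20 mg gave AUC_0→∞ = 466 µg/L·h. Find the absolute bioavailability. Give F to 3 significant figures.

F = 0.700

F = (AUC_ev / D_ev) / (AUC_iv / D_iv)
  = (466/20) / (333/10)
  = 23.3 / 33.3 = 0.6997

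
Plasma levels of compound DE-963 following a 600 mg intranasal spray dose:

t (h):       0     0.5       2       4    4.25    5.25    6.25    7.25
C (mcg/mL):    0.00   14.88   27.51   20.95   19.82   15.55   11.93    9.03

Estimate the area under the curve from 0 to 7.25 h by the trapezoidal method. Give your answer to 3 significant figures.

AUC = 131 mcg/mL·h

Trapezoidal AUC_0→7.25:
  [0→0.5]: (0.00+14.88)/2 × 0.5 = 3.72
  [0.5→2]: (14.88+27.51)/2 × 1.5 = 31.7925
  [2→4]: (27.51+20.95)/2 × 2 = 48.46
  [4→4.25]: (20.95+19.82)/2 × 0.25 = 5.09625
  [4.25→5.25]: (19.82+15.55)/2 × 1 = 17.685
  [5.25→6.25]: (15.55+11.93)/2 × 1 = 13.74
  [6.25→7.25]: (11.93+9.03)/2 × 1 = 10.48
  Sum = 130.97375 mcg/mL·h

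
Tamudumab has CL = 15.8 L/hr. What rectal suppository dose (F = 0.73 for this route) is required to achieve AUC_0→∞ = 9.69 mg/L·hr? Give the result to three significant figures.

Dose = CL × AUC_0→∞ / F
     = 15.8 × 9.69 / 0.73 = 209.729 mg

Dose = 210 mg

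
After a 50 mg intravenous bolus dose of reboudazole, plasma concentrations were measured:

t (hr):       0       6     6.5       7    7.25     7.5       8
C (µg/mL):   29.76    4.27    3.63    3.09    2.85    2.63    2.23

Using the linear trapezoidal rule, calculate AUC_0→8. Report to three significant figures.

Trapezoidal AUC_0→8:
  [0→6]: (29.76+4.27)/2 × 6 = 102.09
  [6→6.5]: (4.27+3.63)/2 × 0.5 = 1.975
  [6.5→7]: (3.63+3.09)/2 × 0.5 = 1.68
  [7→7.25]: (3.09+2.85)/2 × 0.25 = 0.7425
  [7.25→7.5]: (2.85+2.63)/2 × 0.25 = 0.685
  [7.5→8]: (2.63+2.23)/2 × 0.5 = 1.215
  Sum = 108.3875 µg/mL·hr

AUC = 108 µg/mL·hr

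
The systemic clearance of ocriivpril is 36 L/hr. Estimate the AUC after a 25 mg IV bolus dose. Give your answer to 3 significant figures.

AUC = 0.694 mg/L·hr

AUC_0→∞ = Dose_iv / CL
        = 25 / 36 = 0.694444 mg/L·hr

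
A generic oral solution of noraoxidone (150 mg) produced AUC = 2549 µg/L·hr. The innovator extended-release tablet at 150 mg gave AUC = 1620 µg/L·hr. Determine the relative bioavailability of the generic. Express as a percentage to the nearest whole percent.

F_rel = 157%

F_rel = (AUC_test/D_test) / (AUC_ref/D_ref)
      = (2549/150) / (1620/150)
      = 16.9933 / 10.8 = 1.5735 = 157.35%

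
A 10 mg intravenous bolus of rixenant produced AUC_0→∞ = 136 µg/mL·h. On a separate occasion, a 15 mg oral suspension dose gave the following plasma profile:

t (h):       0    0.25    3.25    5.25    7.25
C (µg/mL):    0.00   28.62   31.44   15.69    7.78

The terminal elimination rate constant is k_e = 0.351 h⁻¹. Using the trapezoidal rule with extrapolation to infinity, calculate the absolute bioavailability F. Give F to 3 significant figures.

Trapezoidal AUC_0→7.25 (oral suspension):
  [0→0.25]: (0.00+28.62)/2 × 0.25 = 3.5775
  [0.25→3.25]: (28.62+31.44)/2 × 3 = 90.09
  [3.25→5.25]: (31.44+15.69)/2 × 2 = 47.13
  [5.25→7.25]: (15.69+7.78)/2 × 2 = 23.47
  Sum = 164.2675 µg/mL·h
Tail: C_last/k_e = 7.78/0.351 = 22.165
AUC_0→∞ (oral suspension) = 164.2675 + 22.165 = 186.4325 µg/mL·h
F = (AUC_ev/D_ev)/(AUC_iv/D_iv) = (186.4325/15)/(136/10) = 12.4288/13.6 = 0.9139

F = 0.914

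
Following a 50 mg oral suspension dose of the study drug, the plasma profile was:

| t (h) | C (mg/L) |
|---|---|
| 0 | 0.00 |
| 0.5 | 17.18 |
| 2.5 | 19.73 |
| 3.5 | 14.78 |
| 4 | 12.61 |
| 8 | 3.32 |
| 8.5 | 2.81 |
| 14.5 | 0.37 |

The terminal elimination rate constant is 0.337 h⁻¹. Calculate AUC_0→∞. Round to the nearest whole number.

Trapezoidal AUC_0→14.5:
  [0→0.5]: (0.00+17.18)/2 × 0.5 = 4.295
  [0.5→2.5]: (17.18+19.73)/2 × 2 = 36.91
  [2.5→3.5]: (19.73+14.78)/2 × 1 = 17.255
  [3.5→4]: (14.78+12.61)/2 × 0.5 = 6.8475
  [4→8]: (12.61+3.32)/2 × 4 = 31.86
  [8→8.5]: (3.32+2.81)/2 × 0.5 = 1.5325
  [8.5→14.5]: (2.81+0.37)/2 × 6 = 9.54
  Sum = 108.24 mg/L·h
Extrapolated tail: C_last / k_e = 0.37 / 0.337 = 1.098
AUC_0→∞ = 108.24 + 1.098 = 109.338 mg/L·h

AUC = 109 mg/L·h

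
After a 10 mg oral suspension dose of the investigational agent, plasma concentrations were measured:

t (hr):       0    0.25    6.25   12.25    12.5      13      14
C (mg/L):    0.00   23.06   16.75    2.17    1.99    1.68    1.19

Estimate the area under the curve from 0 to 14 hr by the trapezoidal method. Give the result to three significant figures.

Trapezoidal AUC_0→14:
  [0→0.25]: (0.00+23.06)/2 × 0.25 = 2.8825
  [0.25→6.25]: (23.06+16.75)/2 × 6 = 119.43
  [6.25→12.25]: (16.75+2.17)/2 × 6 = 56.76
  [12.25→12.5]: (2.17+1.99)/2 × 0.25 = 0.52
  [12.5→13]: (1.99+1.68)/2 × 0.5 = 0.9175
  [13→14]: (1.68+1.19)/2 × 1 = 1.435
  Sum = 181.945 mg/L·hr

AUC = 182 mg/L·hr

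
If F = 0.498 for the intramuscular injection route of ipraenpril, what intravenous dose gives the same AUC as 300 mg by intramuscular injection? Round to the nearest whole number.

Systemic exposure from an extravascular dose = F × D_ev, so the equivalent IV dose is F × D_ev.
D_iv = F × D_ev = 0.498 × 300 = 149.4 mg

D_iv = 149 mg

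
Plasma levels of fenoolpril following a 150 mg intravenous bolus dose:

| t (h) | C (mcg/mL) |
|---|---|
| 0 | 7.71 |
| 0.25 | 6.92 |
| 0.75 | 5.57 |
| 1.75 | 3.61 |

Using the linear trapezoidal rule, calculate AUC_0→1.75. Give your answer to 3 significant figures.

Trapezoidal AUC_0→1.75:
  [0→0.25]: (7.71+6.92)/2 × 0.25 = 1.82875
  [0.25→0.75]: (6.92+5.57)/2 × 0.5 = 3.1225
  [0.75→1.75]: (5.57+3.61)/2 × 1 = 4.59
  Sum = 9.54125 mcg/mL·h

AUC = 9.54 mcg/mL·h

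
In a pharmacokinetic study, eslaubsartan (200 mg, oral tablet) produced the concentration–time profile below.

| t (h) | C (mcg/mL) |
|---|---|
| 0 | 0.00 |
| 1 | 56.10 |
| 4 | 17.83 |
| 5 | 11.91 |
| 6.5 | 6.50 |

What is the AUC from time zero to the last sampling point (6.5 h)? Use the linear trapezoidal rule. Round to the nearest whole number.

Trapezoidal AUC_0→6.5:
  [0→1]: (0.00+56.10)/2 × 1 = 28.05
  [1→4]: (56.10+17.83)/2 × 3 = 110.895
  [4→5]: (17.83+11.91)/2 × 1 = 14.87
  [5→6.5]: (11.91+6.50)/2 × 1.5 = 13.8075
  Sum = 167.6225 mcg/mL·h

AUC = 168 mcg/mL·h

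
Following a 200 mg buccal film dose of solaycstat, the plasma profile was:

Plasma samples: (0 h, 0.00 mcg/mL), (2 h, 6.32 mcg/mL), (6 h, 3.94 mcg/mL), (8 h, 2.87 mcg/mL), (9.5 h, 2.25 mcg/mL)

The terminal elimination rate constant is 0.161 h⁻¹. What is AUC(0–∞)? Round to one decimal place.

AUC = 51.5 mcg/mL·h

Trapezoidal AUC_0→9.5:
  [0→2]: (0.00+6.32)/2 × 2 = 6.32
  [2→6]: (6.32+3.94)/2 × 4 = 20.52
  [6→8]: (3.94+2.87)/2 × 2 = 6.81
  [8→9.5]: (2.87+2.25)/2 × 1.5 = 3.84
  Sum = 37.49 mcg/mL·h
Extrapolated tail: C_last / k_e = 2.25 / 0.161 = 13.975
AUC_0→∞ = 37.49 + 13.975 = 51.465 mcg/mL·h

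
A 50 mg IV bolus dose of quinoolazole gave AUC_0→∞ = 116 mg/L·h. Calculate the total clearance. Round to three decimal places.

CL = Dose_iv / AUC_0→∞
   = 50 / 116 = 0.431034 L/h

CL = 0.431 L/h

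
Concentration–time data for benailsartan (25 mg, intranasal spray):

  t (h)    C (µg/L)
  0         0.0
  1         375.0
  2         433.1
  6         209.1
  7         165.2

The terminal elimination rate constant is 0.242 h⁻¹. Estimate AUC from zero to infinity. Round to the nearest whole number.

Trapezoidal AUC_0→7:
  [0→1]: (0.0+375.0)/2 × 1 = 187.5
  [1→2]: (375.0+433.1)/2 × 1 = 404.05
  [2→6]: (433.1+209.1)/2 × 4 = 1284.4
  [6→7]: (209.1+165.2)/2 × 1 = 187.15
  Sum = 2063.1 µg/L·h
Extrapolated tail: C_last / k_e = 165.2 / 0.242 = 682.645
AUC_0→∞ = 2063.1 + 682.645 = 2745.745 µg/L·h

AUC = 2746 µg/L·h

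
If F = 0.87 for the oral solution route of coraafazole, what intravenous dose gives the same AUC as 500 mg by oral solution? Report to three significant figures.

D_iv = 435 mg

Systemic exposure from an extravascular dose = F × D_ev, so the equivalent IV dose is F × D_ev.
D_iv = F × D_ev = 0.87 × 500 = 435 mg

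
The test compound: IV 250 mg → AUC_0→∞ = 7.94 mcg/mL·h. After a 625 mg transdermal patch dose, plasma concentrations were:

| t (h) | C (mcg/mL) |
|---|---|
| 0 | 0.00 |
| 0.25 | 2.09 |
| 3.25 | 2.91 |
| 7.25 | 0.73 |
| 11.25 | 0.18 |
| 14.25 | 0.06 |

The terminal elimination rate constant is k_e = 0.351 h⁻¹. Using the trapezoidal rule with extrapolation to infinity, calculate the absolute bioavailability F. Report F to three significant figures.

F = 0.876

Trapezoidal AUC_0→14.25 (transdermal patch):
  [0→0.25]: (0.00+2.09)/2 × 0.25 = 0.26125
  [0.25→3.25]: (2.09+2.91)/2 × 3 = 7.5
  [3.25→7.25]: (2.91+0.73)/2 × 4 = 7.28
  [7.25→11.25]: (0.73+0.18)/2 × 4 = 1.82
  [11.25→14.25]: (0.18+0.06)/2 × 3 = 0.36
  Sum = 17.22125 mcg/mL·h
Tail: C_last/k_e = 0.06/0.351 = 0.171
AUC_0→∞ (transdermal patch) = 17.22125 + 0.171 = 17.39225 mcg/mL·h
F = (AUC_ev/D_ev)/(AUC_iv/D_iv) = (17.39225/625)/(7.94/250) = 0.0278276/0.03176 = 0.8762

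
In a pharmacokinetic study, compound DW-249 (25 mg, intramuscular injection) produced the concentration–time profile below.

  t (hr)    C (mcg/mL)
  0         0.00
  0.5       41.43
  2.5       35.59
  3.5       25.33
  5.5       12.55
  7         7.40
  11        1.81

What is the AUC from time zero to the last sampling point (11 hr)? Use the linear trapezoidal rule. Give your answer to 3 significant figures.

AUC = 189 mcg/mL·hr

Trapezoidal AUC_0→11:
  [0→0.5]: (0.00+41.43)/2 × 0.5 = 10.3575
  [0.5→2.5]: (41.43+35.59)/2 × 2 = 77.02
  [2.5→3.5]: (35.59+25.33)/2 × 1 = 30.46
  [3.5→5.5]: (25.33+12.55)/2 × 2 = 37.88
  [5.5→7]: (12.55+7.40)/2 × 1.5 = 14.9625
  [7→11]: (7.40+1.81)/2 × 4 = 18.42
  Sum = 189.1 mcg/mL·hr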